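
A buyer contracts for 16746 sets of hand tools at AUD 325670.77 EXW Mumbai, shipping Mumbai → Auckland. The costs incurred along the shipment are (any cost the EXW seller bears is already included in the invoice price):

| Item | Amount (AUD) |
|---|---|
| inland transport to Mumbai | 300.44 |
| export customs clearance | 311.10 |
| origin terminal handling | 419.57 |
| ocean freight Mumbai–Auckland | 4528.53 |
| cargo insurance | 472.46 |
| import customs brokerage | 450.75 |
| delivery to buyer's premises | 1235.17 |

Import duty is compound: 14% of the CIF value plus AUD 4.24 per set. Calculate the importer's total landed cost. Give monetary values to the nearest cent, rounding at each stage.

EXW: the seller makes goods available at their premises; the buyer bears all onward costs.
CIF value = EXW price + inland to port + export clearance + origin terminal + freight + insurance = 325670.77 + 300.44 + 311.10 + 419.57 + 4528.53 + 472.46 = 331702.87
Ad valorem component: 331702.87 × 14% = 46438.40
Specific component: 16746 × 4.24 = 71003.04
Import duty = 46438.40 + 71003.04 = 117441.44
Buyer bears: inland to port 300.44 + export clearance 311.10 + origin terminal 419.57 + freight 4528.53 + insurance 472.46 + brokerage 450.75 + delivery 1235.17 + duty 117441.44 = 125159.46
Landed cost = invoice 325670.77 + 125159.46 = 450830.23

Total landed cost: AUD 450830.23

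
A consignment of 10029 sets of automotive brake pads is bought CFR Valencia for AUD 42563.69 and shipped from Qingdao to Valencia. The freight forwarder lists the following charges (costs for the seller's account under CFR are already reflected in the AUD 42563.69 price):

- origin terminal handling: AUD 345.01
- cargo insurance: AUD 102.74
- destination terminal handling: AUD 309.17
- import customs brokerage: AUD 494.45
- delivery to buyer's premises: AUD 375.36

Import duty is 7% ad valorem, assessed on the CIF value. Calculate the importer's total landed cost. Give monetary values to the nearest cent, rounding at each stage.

Total landed cost: AUD 46832.06

CFR: the seller pays costs through ocean freight to the destination port, but not insurance.
Already in the invoice (seller's account under CFR): origin terminal — exclude.
CIF value = CFR price + insurance = 42563.69 + 102.74 = 42666.43
Import duty = 42666.43 × 7% = 2986.65
Buyer bears: insurance 102.74 + destination terminal 309.17 + brokerage 494.45 + delivery 375.36 + duty 2986.65 = 4268.37
Landed cost = invoice 42563.69 + 4268.37 = 46832.06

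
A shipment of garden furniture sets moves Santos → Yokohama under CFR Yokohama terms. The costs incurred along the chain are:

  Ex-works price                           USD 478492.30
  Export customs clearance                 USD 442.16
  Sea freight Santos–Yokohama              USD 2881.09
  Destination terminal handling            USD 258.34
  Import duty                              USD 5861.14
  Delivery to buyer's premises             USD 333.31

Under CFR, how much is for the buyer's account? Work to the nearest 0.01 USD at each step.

CFR: the seller pays costs through ocean freight to the destination port, but not insurance.
Seller's account: goods 478492.30 + export clearance 442.16 + freight 2881.09 = 481815.55
Buyer's account: destination terminal 258.34 + duty 5861.14 + delivery 333.31 = 6452.79

Buyer's account: USD 6452.79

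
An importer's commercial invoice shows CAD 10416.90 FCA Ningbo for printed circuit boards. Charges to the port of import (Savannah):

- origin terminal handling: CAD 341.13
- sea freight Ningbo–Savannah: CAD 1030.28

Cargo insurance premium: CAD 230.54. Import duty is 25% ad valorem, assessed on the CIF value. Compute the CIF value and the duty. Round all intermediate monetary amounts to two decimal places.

CIF = FCA price + pre-shipment costs + freight + insurance
CIF = 10416.90 + 341.13 + 1030.28 + 230.54 = 12018.85
Import duty = 12018.85 × 25% = 3004.71

CIF value: CAD 12018.85; import duty: CAD 3004.71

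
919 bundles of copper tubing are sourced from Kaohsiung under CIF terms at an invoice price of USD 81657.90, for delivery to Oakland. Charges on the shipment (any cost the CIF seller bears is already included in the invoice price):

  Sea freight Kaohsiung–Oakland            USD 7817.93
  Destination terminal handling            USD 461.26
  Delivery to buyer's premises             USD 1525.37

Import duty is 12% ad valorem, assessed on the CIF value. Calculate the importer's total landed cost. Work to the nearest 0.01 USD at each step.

CIF: the seller pays costs through ocean freight and marine insurance to the destination port.
Already in the invoice (seller's account under CIF): freight — exclude.
The CIF price already equals the CIF value: 81657.90
Import duty = 81657.90 × 12% = 9798.95
Buyer bears: destination terminal 461.26 + delivery 1525.37 + duty 9798.95 = 11785.58
Landed cost = invoice 81657.90 + 11785.58 = 93443.48

Total landed cost: USD 93443.48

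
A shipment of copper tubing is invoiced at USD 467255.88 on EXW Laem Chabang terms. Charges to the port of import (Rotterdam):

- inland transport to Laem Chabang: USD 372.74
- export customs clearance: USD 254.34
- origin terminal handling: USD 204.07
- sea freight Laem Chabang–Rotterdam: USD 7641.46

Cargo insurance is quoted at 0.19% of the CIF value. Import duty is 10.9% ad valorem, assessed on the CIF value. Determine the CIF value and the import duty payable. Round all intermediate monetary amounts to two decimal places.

Let C be the CIF value. C = EXW price + pre-shipment costs + freight + 0.19% × C
C − 0.19% × C = 467255.88 + 372.74 + 254.34 + 204.07 + 7641.46
0.9981 × C = 475728.49
C = 475728.49 / 0.9981 = 476634.09
Insurance premium = 0.19% × 476634.09 = 905.60
Import duty = 476634.09 × 10.9% = 51953.12

CIF value: USD 476634.09; import duty: USD 51953.12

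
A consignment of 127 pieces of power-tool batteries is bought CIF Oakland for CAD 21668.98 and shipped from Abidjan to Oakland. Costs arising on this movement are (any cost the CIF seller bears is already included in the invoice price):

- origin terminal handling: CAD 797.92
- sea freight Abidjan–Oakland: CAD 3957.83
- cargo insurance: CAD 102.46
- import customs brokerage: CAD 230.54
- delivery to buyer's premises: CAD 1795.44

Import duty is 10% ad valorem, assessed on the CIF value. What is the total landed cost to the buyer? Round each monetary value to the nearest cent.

Total landed cost: CAD 25861.86

CIF: the seller pays costs through ocean freight and marine insurance to the destination port.
Already in the invoice (seller's account under CIF): origin terminal, freight, insurance — exclude.
The CIF price already equals the CIF value: 21668.98
Import duty = 21668.98 × 10% = 2166.90
Buyer bears: brokerage 230.54 + delivery 1795.44 + duty 2166.90 = 4192.88
Landed cost = invoice 21668.98 + 4192.88 = 25861.86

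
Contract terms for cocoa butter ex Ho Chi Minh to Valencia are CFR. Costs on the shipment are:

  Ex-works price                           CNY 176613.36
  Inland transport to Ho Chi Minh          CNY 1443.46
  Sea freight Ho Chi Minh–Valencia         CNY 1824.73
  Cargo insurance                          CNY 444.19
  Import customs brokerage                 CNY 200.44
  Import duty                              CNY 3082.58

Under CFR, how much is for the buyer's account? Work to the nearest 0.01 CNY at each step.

CFR: the seller pays costs through ocean freight to the destination port, but not insurance.
Seller's account: goods 176613.36 + inland to port 1443.46 + freight 1824.73 = 179881.55
Buyer's account: insurance 444.19 + brokerage 200.44 + duty 3082.58 = 3727.21

Buyer's account: CNY 3727.21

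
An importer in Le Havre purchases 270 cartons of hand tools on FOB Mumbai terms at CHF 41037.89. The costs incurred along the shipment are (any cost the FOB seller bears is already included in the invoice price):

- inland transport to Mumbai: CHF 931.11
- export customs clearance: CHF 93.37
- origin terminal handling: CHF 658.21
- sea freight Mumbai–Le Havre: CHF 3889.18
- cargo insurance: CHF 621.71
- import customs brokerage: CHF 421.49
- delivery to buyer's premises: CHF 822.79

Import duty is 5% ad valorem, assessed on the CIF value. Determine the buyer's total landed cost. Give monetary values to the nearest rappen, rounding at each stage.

FOB: the seller bears costs until goods are on board at the origin port; the buyer bears freight, insurance and all costs thereafter.
Already in the invoice (seller's account under FOB): inland to port, export clearance, origin terminal — exclude.
CIF value = FOB price + freight + insurance = 41037.89 + 3889.18 + 621.71 = 45548.78
Import duty = 45548.78 × 5% = 2277.44
Buyer bears: freight 3889.18 + insurance 621.71 + brokerage 421.49 + delivery 822.79 + duty 2277.44 = 8032.61
Landed cost = invoice 41037.89 + 8032.61 = 49070.50

Total landed cost: CHF 49070.50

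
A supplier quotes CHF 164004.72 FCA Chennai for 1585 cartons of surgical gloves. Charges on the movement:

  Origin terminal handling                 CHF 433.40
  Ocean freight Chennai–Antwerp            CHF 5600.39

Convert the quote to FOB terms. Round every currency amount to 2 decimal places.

Not relevant to the conversion: freight — on the buyer under both terms; not part of either seller's price.
From FCA to FOB, the seller additionally bears: origin terminal.
FOB price = 164004.72 + 433.40 = 164438.12

FOB price: CHF 164438.12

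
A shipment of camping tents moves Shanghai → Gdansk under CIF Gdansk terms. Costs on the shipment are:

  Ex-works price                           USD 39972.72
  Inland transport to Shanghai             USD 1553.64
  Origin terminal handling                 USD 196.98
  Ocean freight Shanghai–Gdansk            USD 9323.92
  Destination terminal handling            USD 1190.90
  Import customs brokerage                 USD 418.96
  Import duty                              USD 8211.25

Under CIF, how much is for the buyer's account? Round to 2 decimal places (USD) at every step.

Buyer's account: USD 9821.11

CIF: the seller pays costs through ocean freight and marine insurance to the destination port.
Seller's account: goods 39972.72 + inland to port 1553.64 + origin terminal 196.98 + freight 9323.92 = 51047.26
Buyer's account: destination terminal 1190.90 + brokerage 418.96 + duty 8211.25 = 9821.11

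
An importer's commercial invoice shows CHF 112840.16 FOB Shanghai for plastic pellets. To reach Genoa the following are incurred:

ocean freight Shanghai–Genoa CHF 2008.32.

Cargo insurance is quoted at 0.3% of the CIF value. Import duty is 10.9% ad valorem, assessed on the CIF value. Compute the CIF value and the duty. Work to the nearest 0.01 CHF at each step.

CIF value: CHF 115194.06; import duty: CHF 12556.15

Let C be the CIF value. C = FOB price + freight + 0.3% × C
C − 0.3% × C = 112840.16 + 2008.32
0.997 × C = 114848.48
C = 114848.48 / 0.997 = 115194.06
Insurance premium = 0.3% × 115194.06 = 345.58
Import duty = 115194.06 × 10.9% = 12556.15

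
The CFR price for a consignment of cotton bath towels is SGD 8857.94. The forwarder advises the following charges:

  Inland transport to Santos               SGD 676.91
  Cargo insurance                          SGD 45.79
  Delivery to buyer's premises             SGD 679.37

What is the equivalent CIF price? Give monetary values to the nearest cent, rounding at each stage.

CIF price: SGD 8903.73

Not relevant to the conversion: inland to port — on the seller under both CFR and CIF; already in the CFR price and stays in the CIF price. delivery — on the buyer under both terms; not part of either seller's price.
From CFR to CIF, the seller additionally bears: insurance.
CIF price = 8857.94 + 45.79 = 8903.73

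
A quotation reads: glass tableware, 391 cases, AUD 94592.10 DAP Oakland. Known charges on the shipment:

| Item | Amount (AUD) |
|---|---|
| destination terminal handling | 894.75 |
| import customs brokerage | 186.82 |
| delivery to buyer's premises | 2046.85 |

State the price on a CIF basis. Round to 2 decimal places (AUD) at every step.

Not relevant to the conversion: brokerage — on the buyer under both terms; not part of either seller's price.
From DAP to CIF, the seller no longer bears: destination terminal, delivery.
CIF price = 94592.10 − 894.75 − 2046.85 = 91650.50

CIF price: AUD 91650.50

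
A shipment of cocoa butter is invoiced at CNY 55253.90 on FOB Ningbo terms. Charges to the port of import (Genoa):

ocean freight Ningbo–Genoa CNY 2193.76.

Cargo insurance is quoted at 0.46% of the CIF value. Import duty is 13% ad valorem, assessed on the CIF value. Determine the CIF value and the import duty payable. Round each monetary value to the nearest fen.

CIF value: CNY 57713.14; import duty: CNY 7502.71

Let C be the CIF value. C = FOB price + freight + 0.46% × C
C − 0.46% × C = 55253.90 + 2193.76
0.9954 × C = 57447.66
C = 57447.66 / 0.9954 = 57713.14
Insurance premium = 0.46% × 57713.14 = 265.48
Import duty = 57713.14 × 13% = 7502.71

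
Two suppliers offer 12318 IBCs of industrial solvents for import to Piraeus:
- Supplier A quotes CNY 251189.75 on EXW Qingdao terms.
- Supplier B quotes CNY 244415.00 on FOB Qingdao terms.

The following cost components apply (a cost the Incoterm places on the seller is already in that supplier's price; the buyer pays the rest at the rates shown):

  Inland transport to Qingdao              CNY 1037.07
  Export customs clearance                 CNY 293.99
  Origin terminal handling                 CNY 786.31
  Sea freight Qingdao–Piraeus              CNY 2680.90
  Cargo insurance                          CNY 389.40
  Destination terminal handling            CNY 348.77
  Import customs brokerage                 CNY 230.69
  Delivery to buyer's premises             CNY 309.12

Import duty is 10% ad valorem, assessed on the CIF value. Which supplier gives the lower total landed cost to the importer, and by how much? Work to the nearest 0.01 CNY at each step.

Supplier A (EXW):
CIF value = EXW price + inland to port + export clearance + origin terminal + freight + insurance = 251189.75 + 1037.07 + 293.99 + 786.31 + 2680.90 + 389.40 = 256377.42
Import duty = 256377.42 × 10% = 25637.74
Buyer bears (A): 1037.07 + 293.99 + 786.31 + 2680.90 + 389.40 + 348.77 + 230.69 + 309.12 = 6076.25
Landed cost (A) = invoice 251189.75 + 6076.25 + duty 25637.74 = 282903.74
Supplier B (FOB):
CIF value = FOB price + freight + insurance = 244415.00 + 2680.90 + 389.40 = 247485.30
Import duty = 247485.30 × 10% = 24748.53
Buyer bears (B): 2680.90 + 389.40 + 348.77 + 230.69 + 309.12 = 3958.88
Landed cost (B) = invoice 244415.00 + 3958.88 + duty 24748.53 = 273122.41
Difference = |282903.74 − 273122.41| = 9781.33

Supplier B is cheaper by CNY 9781.33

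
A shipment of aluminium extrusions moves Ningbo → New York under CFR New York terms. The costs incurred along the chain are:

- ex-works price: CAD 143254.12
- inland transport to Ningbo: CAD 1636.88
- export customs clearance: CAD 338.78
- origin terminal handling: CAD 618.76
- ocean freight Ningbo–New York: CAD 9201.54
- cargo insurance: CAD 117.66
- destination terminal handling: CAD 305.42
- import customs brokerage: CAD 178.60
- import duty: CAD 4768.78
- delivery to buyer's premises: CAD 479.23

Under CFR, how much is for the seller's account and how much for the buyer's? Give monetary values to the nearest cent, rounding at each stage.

CFR: the seller pays costs through ocean freight to the destination port, but not insurance.
Seller's account: goods 143254.12 + inland to port 1636.88 + export clearance 338.78 + origin terminal 618.76 + freight 9201.54 = 155050.08
Buyer's account: insurance 117.66 + destination terminal 305.42 + brokerage 178.60 + duty 4768.78 + delivery 479.23 = 5849.69

Seller: CAD 155050.08; buyer: CAD 5849.69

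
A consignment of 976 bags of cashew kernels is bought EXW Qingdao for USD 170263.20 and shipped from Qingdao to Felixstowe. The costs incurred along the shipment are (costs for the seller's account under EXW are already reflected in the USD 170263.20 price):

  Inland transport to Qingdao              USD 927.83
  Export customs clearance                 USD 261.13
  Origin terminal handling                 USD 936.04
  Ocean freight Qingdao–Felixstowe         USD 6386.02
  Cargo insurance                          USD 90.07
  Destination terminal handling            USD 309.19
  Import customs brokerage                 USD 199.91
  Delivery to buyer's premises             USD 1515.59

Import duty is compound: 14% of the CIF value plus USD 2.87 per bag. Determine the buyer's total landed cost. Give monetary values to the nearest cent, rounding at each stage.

Total landed cost: USD 208731.10

EXW: the seller makes goods available at their premises; the buyer bears all onward costs.
CIF value = EXW price + inland to port + export clearance + origin terminal + freight + insurance = 170263.20 + 927.83 + 261.13 + 936.04 + 6386.02 + 90.07 = 178864.29
Ad valorem component: 178864.29 × 14% = 25041.00
Specific component: 976 × 2.87 = 2801.12
Import duty = 25041.00 + 2801.12 = 27842.12
Buyer bears: inland to port 927.83 + export clearance 261.13 + origin terminal 936.04 + freight 6386.02 + insurance 90.07 + destination terminal 309.19 + brokerage 199.91 + delivery 1515.59 + duty 27842.12 = 38467.90
Landed cost = invoice 170263.20 + 38467.90 = 208731.10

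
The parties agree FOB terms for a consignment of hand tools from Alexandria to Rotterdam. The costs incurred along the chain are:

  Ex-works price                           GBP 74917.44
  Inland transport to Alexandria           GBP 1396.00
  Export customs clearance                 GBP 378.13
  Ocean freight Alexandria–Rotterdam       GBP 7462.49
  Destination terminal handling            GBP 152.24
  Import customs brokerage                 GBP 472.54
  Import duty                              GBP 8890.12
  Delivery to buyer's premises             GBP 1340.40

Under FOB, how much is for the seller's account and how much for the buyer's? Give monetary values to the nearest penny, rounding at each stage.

FOB: the seller bears costs until goods are on board at the origin port; the buyer bears freight, insurance and all costs thereafter.
Seller's account: goods 74917.44 + inland to port 1396.00 + export clearance 378.13 = 76691.57
Buyer's account: freight 7462.49 + destination terminal 152.24 + brokerage 472.54 + duty 8890.12 + delivery 1340.40 = 18317.79

Seller: GBP 76691.57; buyer: GBP 18317.79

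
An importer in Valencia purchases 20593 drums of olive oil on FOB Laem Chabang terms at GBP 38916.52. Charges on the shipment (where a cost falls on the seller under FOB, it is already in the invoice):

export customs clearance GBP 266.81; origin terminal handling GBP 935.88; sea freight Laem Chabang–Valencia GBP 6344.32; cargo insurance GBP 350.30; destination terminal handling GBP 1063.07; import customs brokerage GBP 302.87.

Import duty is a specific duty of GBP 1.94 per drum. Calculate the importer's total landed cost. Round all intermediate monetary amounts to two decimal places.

FOB: the seller bears costs until goods are on board at the origin port; the buyer bears freight, insurance and all costs thereafter.
Already in the invoice (seller's account under FOB): export clearance, origin terminal — exclude.
CIF value = FOB price + freight + insurance = 38916.52 + 6344.32 + 350.30 = 45611.14
Import duty = 20593 × 1.94 = 39950.42
Buyer bears: freight 6344.32 + insurance 350.30 + destination terminal 1063.07 + brokerage 302.87 + duty 39950.42 = 48010.98
Landed cost = invoice 38916.52 + 48010.98 = 86927.50

Total landed cost: GBP 86927.50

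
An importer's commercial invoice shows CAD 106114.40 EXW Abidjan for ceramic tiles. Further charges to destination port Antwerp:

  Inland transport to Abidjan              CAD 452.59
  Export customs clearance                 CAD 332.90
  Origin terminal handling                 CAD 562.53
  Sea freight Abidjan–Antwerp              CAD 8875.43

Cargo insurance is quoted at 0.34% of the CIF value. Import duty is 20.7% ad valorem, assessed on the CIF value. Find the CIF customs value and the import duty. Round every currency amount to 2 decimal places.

CIF value: CAD 116734.75; import duty: CAD 24164.09

Let C be the CIF value. C = EXW price + pre-shipment costs + freight + 0.34% × C
C − 0.34% × C = 106114.40 + 452.59 + 332.90 + 562.53 + 8875.43
0.9966 × C = 116337.85
C = 116337.85 / 0.9966 = 116734.75
Insurance premium = 0.34% × 116734.75 = 396.90
Import duty = 116734.75 × 20.7% = 24164.09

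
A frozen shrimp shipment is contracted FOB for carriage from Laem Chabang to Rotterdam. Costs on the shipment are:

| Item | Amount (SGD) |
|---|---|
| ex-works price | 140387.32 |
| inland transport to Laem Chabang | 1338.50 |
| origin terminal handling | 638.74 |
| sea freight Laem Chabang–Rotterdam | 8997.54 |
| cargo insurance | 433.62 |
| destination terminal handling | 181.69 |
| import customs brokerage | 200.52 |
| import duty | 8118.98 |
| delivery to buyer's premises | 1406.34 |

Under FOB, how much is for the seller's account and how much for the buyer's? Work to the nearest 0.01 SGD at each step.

FOB: the seller bears costs until goods are on board at the origin port; the buyer bears freight, insurance and all costs thereafter.
Seller's account: goods 140387.32 + inland to port 1338.50 + origin terminal 638.74 = 142364.56
Buyer's account: freight 8997.54 + insurance 433.62 + destination terminal 181.69 + brokerage 200.52 + duty 8118.98 + delivery 1406.34 = 19338.69

Seller: SGD 142364.56; buyer: SGD 19338.69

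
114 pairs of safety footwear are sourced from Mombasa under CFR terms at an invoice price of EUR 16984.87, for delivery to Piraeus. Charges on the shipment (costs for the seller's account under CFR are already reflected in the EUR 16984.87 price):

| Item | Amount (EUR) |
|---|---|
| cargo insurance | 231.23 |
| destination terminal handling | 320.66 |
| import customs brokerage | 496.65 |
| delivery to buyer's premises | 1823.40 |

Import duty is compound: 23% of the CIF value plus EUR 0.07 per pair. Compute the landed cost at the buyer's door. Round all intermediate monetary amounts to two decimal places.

Total landed cost: EUR 23824.49

CFR: the seller pays costs through ocean freight to the destination port, but not insurance.
CIF value = CFR price + insurance = 16984.87 + 231.23 = 17216.10
Ad valorem component: 17216.10 × 23% = 3959.70
Specific component: 114 × 0.07 = 7.98
Import duty = 3959.70 + 7.98 = 3967.68
Buyer bears: insurance 231.23 + destination terminal 320.66 + brokerage 496.65 + delivery 1823.40 + duty 3967.68 = 6839.62
Landed cost = invoice 16984.87 + 6839.62 = 23824.49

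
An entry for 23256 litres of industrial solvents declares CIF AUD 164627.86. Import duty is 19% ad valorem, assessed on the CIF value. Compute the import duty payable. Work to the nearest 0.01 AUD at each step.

Import duty = 164627.86 × 19% = 31279.29

Import duty: AUD 31279.29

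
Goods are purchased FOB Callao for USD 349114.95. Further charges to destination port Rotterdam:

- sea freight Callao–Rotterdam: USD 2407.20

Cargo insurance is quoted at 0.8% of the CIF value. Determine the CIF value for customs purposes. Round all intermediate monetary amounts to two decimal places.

CIF value: USD 354357.01

Let C be the CIF value. C = FOB price + freight + 0.8% × C
C − 0.8% × C = 349114.95 + 2407.20
0.992 × C = 351522.15
C = 351522.15 / 0.992 = 354357.01
Insurance premium = 0.8% × 354357.01 = 2834.86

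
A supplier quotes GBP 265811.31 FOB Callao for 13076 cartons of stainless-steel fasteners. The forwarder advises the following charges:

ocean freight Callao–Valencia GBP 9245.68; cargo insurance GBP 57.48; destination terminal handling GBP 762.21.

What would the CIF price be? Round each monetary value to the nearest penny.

CIF price: GBP 275114.47

Not relevant to the conversion: destination terminal — on the buyer under both terms; not part of either seller's price.
From FOB to CIF, the seller additionally bears: freight, insurance.
CIF price = 265811.31 + 9245.68 + 57.48 = 275114.47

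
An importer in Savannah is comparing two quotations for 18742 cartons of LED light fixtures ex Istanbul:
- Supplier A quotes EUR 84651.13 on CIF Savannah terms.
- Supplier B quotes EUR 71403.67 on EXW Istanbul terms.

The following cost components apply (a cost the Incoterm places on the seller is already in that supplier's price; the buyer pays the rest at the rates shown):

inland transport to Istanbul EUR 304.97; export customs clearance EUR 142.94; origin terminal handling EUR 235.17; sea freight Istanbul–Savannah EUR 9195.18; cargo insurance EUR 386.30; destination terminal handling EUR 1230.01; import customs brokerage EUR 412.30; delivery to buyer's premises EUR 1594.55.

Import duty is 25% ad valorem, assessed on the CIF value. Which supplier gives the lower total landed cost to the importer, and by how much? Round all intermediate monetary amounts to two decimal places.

Supplier A (CIF):
The CIF price already equals the CIF value: 84651.13
Import duty = 84651.13 × 25% = 21162.78
Buyer bears (A): 1230.01 + 412.30 + 1594.55 = 3236.86
Landed cost (A) = invoice 84651.13 + 3236.86 + duty 21162.78 = 109050.77
Supplier B (EXW):
CIF value = EXW price + inland to port + export clearance + origin terminal + freight + insurance = 71403.67 + 304.97 + 142.94 + 235.17 + 9195.18 + 386.30 = 81668.23
Import duty = 81668.23 × 25% = 20417.06
Buyer bears (B): 304.97 + 142.94 + 235.17 + 9195.18 + 386.30 + 1230.01 + 412.30 + 1594.55 = 13501.42
Landed cost (B) = invoice 71403.67 + 13501.42 + duty 20417.06 = 105322.15
Difference = |109050.77 − 105322.15| = 3728.62

Supplier B is cheaper by EUR 3728.62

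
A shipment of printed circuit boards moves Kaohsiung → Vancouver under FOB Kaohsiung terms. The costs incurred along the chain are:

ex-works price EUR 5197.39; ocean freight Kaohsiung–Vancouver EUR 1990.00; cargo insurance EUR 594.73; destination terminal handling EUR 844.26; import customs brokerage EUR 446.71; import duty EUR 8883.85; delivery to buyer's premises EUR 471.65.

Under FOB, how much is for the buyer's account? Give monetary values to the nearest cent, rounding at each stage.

Buyer's account: EUR 13231.20

FOB: the seller bears costs until goods are on board at the origin port; the buyer bears freight, insurance and all costs thereafter.
Seller's account: goods 5197.39 = 5197.39
Buyer's account: freight 1990.00 + insurance 594.73 + destination terminal 844.26 + brokerage 446.71 + duty 8883.85 + delivery 471.65 = 13231.20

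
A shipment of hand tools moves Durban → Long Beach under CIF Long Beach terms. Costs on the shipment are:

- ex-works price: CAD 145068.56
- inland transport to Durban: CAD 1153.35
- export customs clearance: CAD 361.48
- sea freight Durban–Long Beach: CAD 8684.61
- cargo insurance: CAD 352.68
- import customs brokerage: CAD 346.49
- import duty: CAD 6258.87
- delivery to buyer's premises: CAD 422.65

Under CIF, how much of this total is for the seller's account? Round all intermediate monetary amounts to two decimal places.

CIF: the seller pays costs through ocean freight and marine insurance to the destination port.
Seller's account: goods 145068.56 + inland to port 1153.35 + export clearance 361.48 + freight 8684.61 + insurance 352.68 = 155620.68
Buyer's account: brokerage 346.49 + duty 6258.87 + delivery 422.65 = 7028.01

Seller's account: CAD 155620.68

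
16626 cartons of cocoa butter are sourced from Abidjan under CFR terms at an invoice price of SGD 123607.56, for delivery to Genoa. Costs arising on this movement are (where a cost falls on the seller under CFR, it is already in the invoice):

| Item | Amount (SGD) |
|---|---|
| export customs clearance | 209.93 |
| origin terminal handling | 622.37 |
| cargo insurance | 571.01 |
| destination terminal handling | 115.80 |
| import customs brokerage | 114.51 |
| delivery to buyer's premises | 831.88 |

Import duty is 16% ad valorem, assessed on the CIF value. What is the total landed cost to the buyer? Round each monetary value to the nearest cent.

CFR: the seller pays costs through ocean freight to the destination port, but not insurance.
Already in the invoice (seller's account under CFR): export clearance, origin terminal — exclude.
CIF value = CFR price + insurance = 123607.56 + 571.01 = 124178.57
Import duty = 124178.57 × 16% = 19868.57
Buyer bears: insurance 571.01 + destination terminal 115.80 + brokerage 114.51 + delivery 831.88 + duty 19868.57 = 21501.77
Landed cost = invoice 123607.56 + 21501.77 = 145109.33

Total landed cost: SGD 145109.33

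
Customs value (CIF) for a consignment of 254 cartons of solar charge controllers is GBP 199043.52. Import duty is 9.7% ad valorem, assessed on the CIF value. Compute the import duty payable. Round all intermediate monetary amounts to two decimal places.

Import duty: GBP 19307.22

Import duty = 199043.52 × 9.7% = 19307.22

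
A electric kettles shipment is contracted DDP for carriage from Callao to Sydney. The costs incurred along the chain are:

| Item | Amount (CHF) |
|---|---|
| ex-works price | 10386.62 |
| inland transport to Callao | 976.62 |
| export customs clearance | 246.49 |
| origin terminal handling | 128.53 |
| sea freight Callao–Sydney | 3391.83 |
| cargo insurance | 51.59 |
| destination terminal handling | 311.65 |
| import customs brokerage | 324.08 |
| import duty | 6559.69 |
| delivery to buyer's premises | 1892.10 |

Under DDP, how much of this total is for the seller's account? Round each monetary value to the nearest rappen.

DDP: the seller bears all costs including import duty.
Seller's account: goods 10386.62 + inland to port 976.62 + export clearance 246.49 + origin terminal 128.53 + freight 3391.83 + insurance 51.59 + destination terminal 311.65 + brokerage 324.08 + duty 6559.69 + delivery 1892.10 = 24269.20
Buyer's account: 0.00

Seller's account: CHF 24269.20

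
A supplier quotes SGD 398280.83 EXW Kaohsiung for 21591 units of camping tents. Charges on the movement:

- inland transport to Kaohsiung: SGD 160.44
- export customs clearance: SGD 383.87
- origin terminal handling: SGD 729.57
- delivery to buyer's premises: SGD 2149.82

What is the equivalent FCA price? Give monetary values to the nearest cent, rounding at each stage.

Not relevant to the conversion: delivery, origin terminal — on the buyer under both terms; not part of either seller's price.
From EXW to FCA, the seller additionally bears: inland to port, export clearance.
FCA price = 398280.83 + 160.44 + 383.87 = 398825.14

FCA price: SGD 398825.14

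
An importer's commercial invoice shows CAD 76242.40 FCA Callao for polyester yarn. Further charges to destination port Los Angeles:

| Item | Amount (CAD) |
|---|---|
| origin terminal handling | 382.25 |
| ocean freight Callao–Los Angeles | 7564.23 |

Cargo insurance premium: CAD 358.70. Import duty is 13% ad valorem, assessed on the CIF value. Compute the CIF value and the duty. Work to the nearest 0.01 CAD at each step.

CIF = FCA price + pre-shipment costs + freight + insurance
CIF = 76242.40 + 382.25 + 7564.23 + 358.70 = 84547.58
Import duty = 84547.58 × 13% = 10991.19

CIF value: CAD 84547.58; import duty: CAD 10991.19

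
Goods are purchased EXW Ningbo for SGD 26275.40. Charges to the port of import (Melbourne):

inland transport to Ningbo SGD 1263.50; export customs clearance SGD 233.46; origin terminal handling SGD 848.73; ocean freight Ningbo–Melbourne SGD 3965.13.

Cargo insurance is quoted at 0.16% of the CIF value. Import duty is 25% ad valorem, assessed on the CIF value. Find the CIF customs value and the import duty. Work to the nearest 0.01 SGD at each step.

Let C be the CIF value. C = EXW price + pre-shipment costs + freight + 0.16% × C
C − 0.16% × C = 26275.40 + 1263.50 + 233.46 + 848.73 + 3965.13
0.9984 × C = 32586.22
C = 32586.22 / 0.9984 = 32638.44
Insurance premium = 0.16% × 32638.44 = 52.22
Import duty = 32638.44 × 25% = 8159.61

CIF value: SGD 32638.44; import duty: SGD 8159.61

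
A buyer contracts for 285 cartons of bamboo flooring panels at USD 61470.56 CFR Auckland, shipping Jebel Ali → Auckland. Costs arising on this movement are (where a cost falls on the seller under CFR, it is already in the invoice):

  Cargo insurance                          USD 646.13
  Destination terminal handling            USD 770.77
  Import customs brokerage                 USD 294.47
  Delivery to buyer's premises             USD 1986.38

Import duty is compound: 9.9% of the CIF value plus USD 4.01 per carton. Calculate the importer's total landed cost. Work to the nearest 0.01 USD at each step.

Total landed cost: USD 72460.71

CFR: the seller pays costs through ocean freight to the destination port, but not insurance.
CIF value = CFR price + insurance = 61470.56 + 646.13 = 62116.69
Ad valorem component: 62116.69 × 9.9% = 6149.55
Specific component: 285 × 4.01 = 1142.85
Import duty = 6149.55 + 1142.85 = 7292.40
Buyer bears: insurance 646.13 + destination terminal 770.77 + brokerage 294.47 + delivery 1986.38 + duty 7292.40 = 10990.15
Landed cost = invoice 61470.56 + 10990.15 = 72460.71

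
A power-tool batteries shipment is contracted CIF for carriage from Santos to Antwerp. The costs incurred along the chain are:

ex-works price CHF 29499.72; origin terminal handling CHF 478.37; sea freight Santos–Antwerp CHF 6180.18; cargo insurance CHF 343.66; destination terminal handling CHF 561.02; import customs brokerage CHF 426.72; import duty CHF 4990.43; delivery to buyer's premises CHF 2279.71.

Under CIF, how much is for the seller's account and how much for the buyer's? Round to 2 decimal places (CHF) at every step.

CIF: the seller pays costs through ocean freight and marine insurance to the destination port.
Seller's account: goods 29499.72 + origin terminal 478.37 + freight 6180.18 + insurance 343.66 = 36501.93
Buyer's account: destination terminal 561.02 + brokerage 426.72 + duty 4990.43 + delivery 2279.71 = 8257.88

Seller: CHF 36501.93; buyer: CHF 8257.88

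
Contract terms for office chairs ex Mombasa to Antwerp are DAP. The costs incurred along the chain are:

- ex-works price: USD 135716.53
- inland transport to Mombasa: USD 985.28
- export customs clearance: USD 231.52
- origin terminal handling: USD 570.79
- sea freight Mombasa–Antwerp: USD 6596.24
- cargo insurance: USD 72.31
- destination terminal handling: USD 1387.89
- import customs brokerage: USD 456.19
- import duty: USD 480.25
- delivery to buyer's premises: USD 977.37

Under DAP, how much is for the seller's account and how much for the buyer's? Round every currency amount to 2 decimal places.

DAP: the seller bears all costs to the named destination except import duty and clearance.
Seller's account: goods 135716.53 + inland to port 985.28 + export clearance 231.52 + origin terminal 570.79 + freight 6596.24 + insurance 72.31 + destination terminal 1387.89 + delivery 977.37 = 146537.93
Buyer's account: brokerage 456.19 + duty 480.25 = 936.44

Seller: USD 146537.93; buyer: USD 936.44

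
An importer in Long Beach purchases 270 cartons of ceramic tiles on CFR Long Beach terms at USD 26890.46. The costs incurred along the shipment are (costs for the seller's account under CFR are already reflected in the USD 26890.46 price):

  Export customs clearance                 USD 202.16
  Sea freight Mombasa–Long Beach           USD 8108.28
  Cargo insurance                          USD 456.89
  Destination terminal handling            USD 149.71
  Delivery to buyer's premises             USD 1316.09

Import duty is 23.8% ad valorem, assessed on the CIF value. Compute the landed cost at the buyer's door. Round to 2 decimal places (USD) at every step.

CFR: the seller pays costs through ocean freight to the destination port, but not insurance.
Already in the invoice (seller's account under CFR): export clearance, freight — exclude.
CIF value = CFR price + insurance = 26890.46 + 456.89 = 27347.35
Import duty = 27347.35 × 23.8% = 6508.67
Buyer bears: insurance 456.89 + destination terminal 149.71 + delivery 1316.09 + duty 6508.67 = 8431.36
Landed cost = invoice 26890.46 + 8431.36 = 35321.82

Total landed cost: USD 35321.82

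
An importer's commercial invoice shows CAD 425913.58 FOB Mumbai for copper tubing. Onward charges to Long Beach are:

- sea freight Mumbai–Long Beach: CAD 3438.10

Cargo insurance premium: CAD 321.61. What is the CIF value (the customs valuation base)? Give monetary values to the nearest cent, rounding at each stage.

CIF = FOB price + freight + insurance
CIF = 425913.58 + 3438.10 + 321.61 = 429673.29

CIF value: CAD 429673.29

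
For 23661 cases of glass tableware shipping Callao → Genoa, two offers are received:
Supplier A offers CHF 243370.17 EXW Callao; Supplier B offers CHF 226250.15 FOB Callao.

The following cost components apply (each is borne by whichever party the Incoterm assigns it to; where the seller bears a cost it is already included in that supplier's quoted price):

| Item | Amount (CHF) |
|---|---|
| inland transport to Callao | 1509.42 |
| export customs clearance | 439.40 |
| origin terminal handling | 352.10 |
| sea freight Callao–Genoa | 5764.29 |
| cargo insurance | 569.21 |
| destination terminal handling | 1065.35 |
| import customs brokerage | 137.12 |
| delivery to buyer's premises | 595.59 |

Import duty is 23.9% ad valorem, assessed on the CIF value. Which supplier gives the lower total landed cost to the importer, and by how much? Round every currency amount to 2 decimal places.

Supplier A (EXW):
CIF value = EXW price + inland to port + export clearance + origin terminal + freight + insurance = 243370.17 + 1509.42 + 439.40 + 352.10 + 5764.29 + 569.21 = 252004.59
Import duty = 252004.59 × 23.9% = 60229.10
Buyer bears (A): 1509.42 + 439.40 + 352.10 + 5764.29 + 569.21 + 1065.35 + 137.12 + 595.59 = 10432.48
Landed cost (A) = invoice 243370.17 + 10432.48 + duty 60229.10 = 314031.75
Supplier B (FOB):
CIF value = FOB price + freight + insurance = 226250.15 + 5764.29 + 569.21 = 232583.65
Import duty = 232583.65 × 23.9% = 55587.49
Buyer bears (B): 5764.29 + 569.21 + 1065.35 + 137.12 + 595.59 = 8131.56
Landed cost (B) = invoice 226250.15 + 8131.56 + duty 55587.49 = 289969.20
Difference = |314031.75 − 289969.20| = 24062.55

Supplier B is cheaper by CHF 24062.55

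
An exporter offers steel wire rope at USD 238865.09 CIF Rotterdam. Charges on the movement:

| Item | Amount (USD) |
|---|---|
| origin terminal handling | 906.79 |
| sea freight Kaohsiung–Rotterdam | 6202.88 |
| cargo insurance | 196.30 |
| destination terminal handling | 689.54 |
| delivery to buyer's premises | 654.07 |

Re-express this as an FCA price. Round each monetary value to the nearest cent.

FCA price: USD 231559.12

Not relevant to the conversion: destination terminal, delivery — on the buyer under both terms; not part of either seller's price.
From CIF to FCA, the seller no longer bears: origin terminal, freight, insurance.
FCA price = 238865.09 − 906.79 − 6202.88 − 196.30 = 231559.12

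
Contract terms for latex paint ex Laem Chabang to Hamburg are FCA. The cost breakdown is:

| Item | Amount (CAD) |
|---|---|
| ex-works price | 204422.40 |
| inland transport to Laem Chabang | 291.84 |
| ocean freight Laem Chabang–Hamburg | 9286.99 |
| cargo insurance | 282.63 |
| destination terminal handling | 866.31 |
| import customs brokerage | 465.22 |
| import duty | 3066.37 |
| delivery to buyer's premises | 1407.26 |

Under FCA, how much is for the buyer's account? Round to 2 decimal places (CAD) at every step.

Buyer's account: CAD 15374.78

FCA: the seller delivers export-cleared goods to the carrier; the buyer bears costs from that point.
Seller's account: goods 204422.40 + inland to port 291.84 = 204714.24
Buyer's account: freight 9286.99 + insurance 282.63 + destination terminal 866.31 + brokerage 465.22 + duty 3066.37 + delivery 1407.26 = 15374.78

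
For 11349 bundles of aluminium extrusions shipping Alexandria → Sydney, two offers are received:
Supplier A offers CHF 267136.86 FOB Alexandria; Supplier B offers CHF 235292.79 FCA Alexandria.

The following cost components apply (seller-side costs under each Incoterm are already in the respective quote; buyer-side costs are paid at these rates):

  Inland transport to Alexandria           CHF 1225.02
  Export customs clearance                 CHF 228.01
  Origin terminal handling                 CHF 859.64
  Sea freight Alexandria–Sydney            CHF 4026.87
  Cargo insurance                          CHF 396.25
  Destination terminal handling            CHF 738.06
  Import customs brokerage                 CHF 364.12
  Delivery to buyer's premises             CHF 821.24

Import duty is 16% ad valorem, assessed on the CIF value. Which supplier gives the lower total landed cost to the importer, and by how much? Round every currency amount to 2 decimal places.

Supplier A (FOB):
CIF value = FOB price + freight + insurance = 267136.86 + 4026.87 + 396.25 = 271559.98
Import duty = 271559.98 × 16% = 43449.60
Buyer bears (A): 4026.87 + 396.25 + 738.06 + 364.12 + 821.24 = 6346.54
Landed cost (A) = invoice 267136.86 + 6346.54 + duty 43449.60 = 316933.00
Supplier B (FCA):
CIF value = FCA price + origin terminal + freight + insurance = 235292.79 + 859.64 + 4026.87 + 396.25 = 240575.55
Import duty = 240575.55 × 16% = 38492.09
Buyer bears (B): 859.64 + 4026.87 + 396.25 + 738.06 + 364.12 + 821.24 = 7206.18
Landed cost (B) = invoice 235292.79 + 7206.18 + duty 38492.09 = 280991.06
Difference = |316933.00 − 280991.06| = 35941.94

Supplier B is cheaper by CHF 35941.94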